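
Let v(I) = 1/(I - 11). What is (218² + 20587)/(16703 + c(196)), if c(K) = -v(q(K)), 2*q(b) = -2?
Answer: 817332/200437 ≈ 4.0778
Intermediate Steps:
q(b) = -1 (q(b) = (½)*(-2) = -1)
v(I) = 1/(-11 + I)
c(K) = 1/12 (c(K) = -1/(-11 - 1) = -1/(-12) = -1*(-1/12) = 1/12)
(218² + 20587)/(16703 + c(196)) = (218² + 20587)/(16703 + 1/12) = (47524 + 20587)/(200437/12) = 68111*(12/200437) = 817332/200437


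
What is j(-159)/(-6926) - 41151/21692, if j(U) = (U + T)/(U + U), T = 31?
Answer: -71031769/37441956 ≈ -1.8971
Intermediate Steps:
j(U) = (31 + U)/(2*U) (j(U) = (U + 31)/(U + U) = (31 + U)/((2*U)) = (31 + U)*(1/(2*U)) = (31 + U)/(2*U))
j(-159)/(-6926) - 41151/21692 = ((½)*(31 - 159)/(-159))/(-6926) - 41151/21692 = ((½)*(-1/159)*(-128))*(-1/6926) - 41151*1/21692 = (64/159)*(-1/6926) - 129/68 = -32/550617 - 129/68 = -71031769/37441956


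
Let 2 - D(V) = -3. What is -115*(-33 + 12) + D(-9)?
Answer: 2420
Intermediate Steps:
D(V) = 5 (D(V) = 2 - 1*(-3) = 2 + 3 = 5)
-115*(-33 + 12) + D(-9) = -115*(-33 + 12) + 5 = -115*(-21) + 5 = 2415 + 5 = 2420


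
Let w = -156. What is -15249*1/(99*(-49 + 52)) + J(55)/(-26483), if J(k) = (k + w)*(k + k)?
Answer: -133513199/2621817 ≈ -50.924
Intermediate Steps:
J(k) = 2*k*(-156 + k) (J(k) = (k - 156)*(k + k) = (-156 + k)*(2*k) = 2*k*(-156 + k))
-15249*1/(99*(-49 + 52)) + J(55)/(-26483) = -15249*1/(99*(-49 + 52)) + (2*55*(-156 + 55))/(-26483) = -15249/(3*99) + (2*55*(-101))*(-1/26483) = -15249/297 - 11110*(-1/26483) = -15249*1/297 + 11110/26483 = -5083/99 + 11110/26483 = -133513199/2621817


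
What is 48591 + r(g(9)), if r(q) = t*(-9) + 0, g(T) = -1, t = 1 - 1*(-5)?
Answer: 48537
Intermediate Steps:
t = 6 (t = 1 + 5 = 6)
r(q) = -54 (r(q) = 6*(-9) + 0 = -54 + 0 = -54)
48591 + r(g(9)) = 48591 - 54 = 48537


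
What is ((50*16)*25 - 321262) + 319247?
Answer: 17985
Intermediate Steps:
((50*16)*25 - 321262) + 319247 = (800*25 - 321262) + 319247 = (20000 - 321262) + 319247 = -301262 + 319247 = 17985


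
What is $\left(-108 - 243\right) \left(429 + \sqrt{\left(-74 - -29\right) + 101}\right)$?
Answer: $-150579 - 702 \sqrt{14} \approx -1.5321 \cdot 10^{5}$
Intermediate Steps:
$\left(-108 - 243\right) \left(429 + \sqrt{\left(-74 - -29\right) + 101}\right) = - 351 \left(429 + \sqrt{\left(-74 + 29\right) + 101}\right) = - 351 \left(429 + \sqrt{-45 + 101}\right) = - 351 \left(429 + \sqrt{56}\right) = - 351 \left(429 + 2 \sqrt{14}\right) = -150579 - 702 \sqrt{14}$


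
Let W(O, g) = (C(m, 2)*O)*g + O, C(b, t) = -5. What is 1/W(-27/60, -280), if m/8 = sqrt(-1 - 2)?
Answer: -20/12609 ≈ -0.0015862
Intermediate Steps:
m = 8*I*sqrt(3) (m = 8*sqrt(-1 - 2) = 8*sqrt(-3) = 8*(I*sqrt(3)) = 8*I*sqrt(3) ≈ 13.856*I)
W(O, g) = O - 5*O*g (W(O, g) = (-5*O)*g + O = -5*O*g + O = O - 5*O*g)
1/W(-27/60, -280) = 1/((-27/60)*(1 - 5*(-280))) = 1/((-27*1/60)*(1 + 1400)) = 1/(-9/20*1401) = 1/(-12609/20) = -20/12609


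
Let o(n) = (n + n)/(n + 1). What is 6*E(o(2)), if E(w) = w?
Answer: 8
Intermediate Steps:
o(n) = 2*n/(1 + n) (o(n) = (2*n)/(1 + n) = 2*n/(1 + n))
6*E(o(2)) = 6*(2*2/(1 + 2)) = 6*(2*2/3) = 6*(2*2*(1/3)) = 6*(4/3) = 8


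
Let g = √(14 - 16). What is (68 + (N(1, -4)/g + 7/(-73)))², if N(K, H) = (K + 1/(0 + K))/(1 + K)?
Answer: 49138369/10658 - 4957*I*√2/73 ≈ 4610.5 - 96.031*I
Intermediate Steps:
g = I*√2 (g = √(-2) = I*√2 ≈ 1.4142*I)
N(K, H) = (K + 1/K)/(1 + K)
(68 + (N(1, -4)/g + 7/(-73)))² = (68 + (((1 + 1²)/(1*(1 + 1)))/((I*√2)) + 7/(-73)))² = (68 + ((1*(1 + 1)/2)*(-I*√2/2) + 7*(-1/73)))² = (68 + ((1*(½)*2)*(-I*√2/2) - 7/73))² = (68 + (1*(-I*√2/2) - 7/73))² = (68 + (-I*√2/2 - 7/73))² = (68 + (-7/73 - I*√2/2))² = (4957/73 - I*√2/2)²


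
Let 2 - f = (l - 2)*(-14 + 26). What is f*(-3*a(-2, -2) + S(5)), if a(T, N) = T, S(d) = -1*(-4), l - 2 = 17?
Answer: -2020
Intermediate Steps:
l = 19 (l = 2 + 17 = 19)
S(d) = 4
f = -202 (f = 2 - (19 - 2)*(-14 + 26) = 2 - 17*12 = 2 - 1*204 = 2 - 204 = -202)
f*(-3*a(-2, -2) + S(5)) = -202*(-3*(-2) + 4) = -202*(6 + 4) = -202*10 = -2020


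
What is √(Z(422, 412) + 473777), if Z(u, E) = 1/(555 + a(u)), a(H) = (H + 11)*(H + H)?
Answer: 2*√15866924867232270/366007 ≈ 688.31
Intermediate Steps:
a(H) = 2*H*(11 + H) (a(H) = (11 + H)*(2*H) = 2*H*(11 + H))
Z(u, E) = 1/(555 + 2*u*(11 + u))
√(Z(422, 412) + 473777) = √(1/(555 + 2*422*(11 + 422)) + 473777) = √(1/(555 + 2*422*433) + 473777) = √(1/(555 + 365452) + 473777) = √(1/366007 + 473777) = √(173405698440/366007) = 2*√15866924867232270/366007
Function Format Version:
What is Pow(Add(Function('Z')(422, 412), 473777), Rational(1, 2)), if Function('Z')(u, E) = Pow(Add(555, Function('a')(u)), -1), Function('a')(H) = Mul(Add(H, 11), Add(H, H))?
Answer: Mul(Rational(2, 366007), Pow(15866924867232270, Rational(1, 2))) ≈ 688.31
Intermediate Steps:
Function('a')(H) = Mul(2, H, Add(11, H)) (Function('a')(H) = Mul(Add(11, H), Mul(2, H)) = Mul(2, H, Add(11, H)))
Function('Z')(u, E) = Pow(Add(555, Mul(2, u, Add(11, u))), -1)
Pow(Add(Function('Z')(422, 412), 473777), Rational(1, 2)) = Pow(Add(Pow(Add(555, Mul(2, 422, Add(11, 422))), -1), 473777), Rational(1, 2)) = Pow(Add(Pow(Add(555, Mul(2, 422, 433)), -1), 473777), Rational(1, 2)) = Pow(Add(Pow(Add(555, 365452), -1), 473777), Rational(1, 2)) = Pow(Add(Pow(366007, -1), 473777), Rational(1, 2)) = Pow(Add(Rational(1, 366007), 473777), Rational(1, 2)) = Pow(Rational(173405698440, 366007), Rational(1, 2)) = Mul(Rational(2, 366007), Pow(15866924867232270, Rational(1, 2)))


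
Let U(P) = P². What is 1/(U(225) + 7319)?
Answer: 1/57944 ≈ 1.7258e-5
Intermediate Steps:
1/(U(225) + 7319) = 1/(225² + 7319) = 1/(50625 + 7319) = 1/57944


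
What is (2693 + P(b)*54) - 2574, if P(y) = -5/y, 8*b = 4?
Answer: -421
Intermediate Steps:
b = ½ (b = (⅛)*4 = ½ ≈ 0.50000)
(2693 + P(b)*54) - 2574 = (2693 - 5/½*54) - 2574 = (2693 - 5*2*54) - 2574 = (2693 - 10*54) - 2574 = (2693 - 540) - 2574 = 2153 - 2574 = -421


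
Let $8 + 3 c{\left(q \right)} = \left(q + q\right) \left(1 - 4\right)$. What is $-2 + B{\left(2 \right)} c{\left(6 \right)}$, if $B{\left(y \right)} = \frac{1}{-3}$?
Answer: $\frac{26}{9} \approx 2.8889$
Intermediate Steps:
$B{\left(y \right)} = - \frac{1}{3}$
$c{\left(q \right)} = - \frac{8}{3} - 2 q$ ($c{\left(q \right)} = - \frac{8}{3} + \frac{\left(q + q\right) \left(1 - 4\right)}{3} = - \frac{8}{3} + \frac{2 q \left(-3\right)}{3} = - \frac{8}{3} + \frac{\left(-6\right) q}{3} = - \frac{8}{3} - 2 q$)
$-2 + B{\left(2 \right)} c{\left(6 \right)} = -2 - \frac{- \frac{8}{3} - 12}{3} = -2 - - \frac{44}{9} = -2 + \frac{44}{9} = \frac{26}{9}$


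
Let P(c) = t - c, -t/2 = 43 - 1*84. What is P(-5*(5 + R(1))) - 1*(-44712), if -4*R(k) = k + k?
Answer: 89633/2 ≈ 44817.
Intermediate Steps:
t = 82 (t = -2*(43 - 1*84) = -2*(43 - 84) = -2*(-41) = 82)
R(k) = -k/2 (R(k) = -(k + k)/4 = -k/2)
P(c) = 82 - c
P(-5*(5 + R(1))) - 1*(-44712) = (82 - (-5)*(5 - ½*1)) - 1*(-44712) = (82 - (-5)*(5 - ½)) + 44712 = (82 - (-5)*9/2) + 44712 = (82 - 1*(-45/2)) + 44712 = (82 + 45/2) + 44712 = 209/2 + 44712 = 89633/2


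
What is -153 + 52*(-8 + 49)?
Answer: 1979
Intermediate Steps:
-153 + 52*(-8 + 49) = -153 + 52*41 = -153 + 2132 = 1979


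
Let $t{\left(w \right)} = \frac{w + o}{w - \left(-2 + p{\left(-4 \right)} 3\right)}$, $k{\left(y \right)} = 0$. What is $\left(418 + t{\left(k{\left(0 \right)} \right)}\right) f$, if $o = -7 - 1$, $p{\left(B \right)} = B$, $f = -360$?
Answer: $- \frac{1051920}{7} \approx -1.5027 \cdot 10^{5}$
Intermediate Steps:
$o = -8$ ($o = -7 - 1 = -8$)
$t{\left(w \right)} = \frac{-8 + w}{14 + w}$ ($t{\left(w \right)} = \frac{w - 8}{w - \left(-2 - 12\right)} = \frac{-8 + w}{w - \left(-2 - 12\right)} = \frac{-8 + w}{w - -14} = \frac{-8 + w}{w + 14} = \frac{-8 + w}{14 + w}$)
$\left(418 + t{\left(k{\left(0 \right)} \right)}\right) f = \left(418 + \frac{-8 + 0}{14 + 0}\right) \left(-360\right) = \left(418 + \frac{1}{14} \left(-8\right)\right) \left(-360\right) = \left(418 - \frac{4}{7}\right) \left(-360\right) = \frac{2922}{7} \left(-360\right) = - \frac{1051920}{7}$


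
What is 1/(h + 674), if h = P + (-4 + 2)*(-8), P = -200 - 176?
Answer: 1/314 ≈ 0.0031847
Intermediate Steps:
P = -376
h = -360 (h = -376 + (-4 + 2)*(-8) = -376 - 2*(-8) = -376 + 16 = -360)
1/(h + 674) = 1/(-360 + 674) = 1/314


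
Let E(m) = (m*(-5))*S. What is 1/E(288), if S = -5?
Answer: 1/7200 ≈ 0.00013889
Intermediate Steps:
E(m) = 25*m (E(m) = (m*(-5))*(-5) = -5*m*(-5) = 25*m)
1/E(288) = 1/(25*288) = 1/7200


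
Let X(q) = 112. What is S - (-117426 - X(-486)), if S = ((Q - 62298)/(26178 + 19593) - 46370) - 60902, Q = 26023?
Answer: 469848811/45771 ≈ 10265.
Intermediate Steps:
S = -4909982987/45771 (S = ((26023 - 62298)/(26178 + 19593) - 46370) - 60902 = (-36275/45771 - 46370) - 60902 = -2122437545/45771 - 60902 = -4909982987/45771 ≈ -1.0727e+5)
S - (-117426 - X(-486)) = -4909982987/45771 - (-117426 - 1*112) = -4909982987/45771 - (-117426 - 112) = -4909982987/45771 - 1*(-117538) = -4909982987/45771 + 117538 = 469848811/45771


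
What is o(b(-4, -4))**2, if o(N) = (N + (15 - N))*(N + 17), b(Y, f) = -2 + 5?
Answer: 90000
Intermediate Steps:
b(Y, f) = 3
o(N) = 255 + 15*N (o(N) = 15*(17 + N) = 255 + 15*N)
o(b(-4, -4))**2 = (255 + 15*3)**2 = (255 + 45)**2 = 300**2 = 90000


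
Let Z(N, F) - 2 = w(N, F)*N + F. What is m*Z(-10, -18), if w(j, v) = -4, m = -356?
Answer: -8544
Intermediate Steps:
Z(N, F) = 2 + F - 4*N (Z(N, F) = 2 + (-4*N + F) = 2 + (F - 4*N) = 2 + F - 4*N)
m*Z(-10, -18) = -356*(2 - 18 - 4*(-10)) = -356*(2 - 18 + 40) = -356*24 = -8544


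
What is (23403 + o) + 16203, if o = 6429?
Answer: 46035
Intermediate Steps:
(23403 + o) + 16203 = (23403 + 6429) + 16203 = 29832 + 16203 = 46035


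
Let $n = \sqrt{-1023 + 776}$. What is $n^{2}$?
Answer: $-247$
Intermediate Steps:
$n = i \sqrt{247}$ ($n = \sqrt{-247} = i \sqrt{247} \approx 15.716 i$)
$n^{2} = \left(i \sqrt{247}\right)^{2} = -247$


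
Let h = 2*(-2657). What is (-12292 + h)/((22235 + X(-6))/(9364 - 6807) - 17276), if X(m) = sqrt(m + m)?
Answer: 662560346866458/649814330445007 + 90037084*I*sqrt(3)/1949442991335021 ≈ 1.0196 + 7.9997e-8*I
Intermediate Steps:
X(m) = sqrt(2)*sqrt(m) (X(m) = sqrt(2*m) = sqrt(2)*sqrt(m))
h = -5314
(-12292 + h)/((22235 + X(-6))/(9364 - 6807) - 17276) = (-12292 - 5314)/((22235 + sqrt(2)*sqrt(-6))/(9364 - 6807) - 17276) = -17606/((22235 + sqrt(2)*(I*sqrt(6)))/2557 - 17276) = -17606/((22235 + 2*I*sqrt(3))*(1/2557) - 17276) = -17606/((22235/2557 + 2*I*sqrt(3)/2557) - 17276) = -17606/(-44152497/2557 + 2*I*sqrt(3)/2557)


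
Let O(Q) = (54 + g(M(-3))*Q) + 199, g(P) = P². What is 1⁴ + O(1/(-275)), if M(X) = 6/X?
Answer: 69846/275 ≈ 253.99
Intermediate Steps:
O(Q) = 253 + 4*Q (O(Q) = (54 + (6/(-3))²*Q) + 199 = (54 + (6*(-⅓))²*Q) + 199 = (54 + (-2)²*Q) + 199 = (54 + 4*Q) + 199 = 253 + 4*Q)
1⁴ + O(1/(-275)) = 1⁴ + (253 + 4/(-275)) = 1 + (253 + 4*(-1/275)) = 1 + (253 - 4/275) = 1 + 69571/275 = 69846/275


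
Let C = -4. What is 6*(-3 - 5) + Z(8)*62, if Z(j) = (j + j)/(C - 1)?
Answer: -1232/5 ≈ -246.40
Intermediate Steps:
Z(j) = -2*j/5 (Z(j) = (j + j)/(-4 - 1) = (2*j)/(-5) = (2*j)*(-1/5) = -2*j/5)
6*(-3 - 5) + Z(8)*62 = 6*(-3 - 5) - 2/5*8*62 = 6*(-8) - 16/5*62 = -48 - 992/5 = -1232/5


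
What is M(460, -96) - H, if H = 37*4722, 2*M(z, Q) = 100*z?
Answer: -151714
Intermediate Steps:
M(z, Q) = 50*z (M(z, Q) = (100*z)/2 = 50*z)
H = 174714
M(460, -96) - H = 50*460 - 1*174714 = 23000 - 174714 = -151714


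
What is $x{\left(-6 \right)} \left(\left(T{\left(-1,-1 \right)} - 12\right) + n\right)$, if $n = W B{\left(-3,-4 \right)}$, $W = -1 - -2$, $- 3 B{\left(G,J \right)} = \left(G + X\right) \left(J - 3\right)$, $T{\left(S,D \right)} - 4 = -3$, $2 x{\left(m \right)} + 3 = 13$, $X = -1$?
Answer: $- \frac{305}{3} \approx -101.67$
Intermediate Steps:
$x{\left(m \right)} = 5$ ($x{\left(m \right)} = - \frac{3}{2} + \frac{1}{2} \cdot 13 = - \frac{3}{2} + \frac{13}{2} = 5$)
$T{\left(S,D \right)} = 1$ ($T{\left(S,D \right)} = 4 - 3 = 1$)
$B{\left(G,J \right)} = - \frac{\left(-1 + G\right) \left(-3 + J\right)}{3}$ ($B{\left(G,J \right)} = - \frac{\left(G - 1\right) \left(J - 3\right)}{3} = - \frac{\left(-1 + G\right) \left(-3 + J\right)}{3}$)
$W = 1$ ($W = -1 + 2 = 1$)
$n = - \frac{28}{3}$ ($n = 1 \left(-1 - 3 + \frac{1}{3} \left(-4\right) - \left(-1\right) \left(-4\right)\right) = 1 \left(-1 - 3 - \frac{4}{3} - 4\right) = 1 \left(- \frac{28}{3}\right) = - \frac{28}{3} \approx -9.3333$)
$x{\left(-6 \right)} \left(\left(T{\left(-1,-1 \right)} - 12\right) + n\right) = 5 \left(\left(1 - 12\right) - \frac{28}{3}\right) = 5 \left(-11 - \frac{28}{3}\right) = 5 \left(- \frac{61}{3}\right) = - \frac{305}{3}$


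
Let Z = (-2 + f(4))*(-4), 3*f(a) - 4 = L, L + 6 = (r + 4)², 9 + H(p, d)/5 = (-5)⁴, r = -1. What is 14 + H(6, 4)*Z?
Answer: -12278/3 ≈ -4092.7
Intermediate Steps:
H(p, d) = 3080 (H(p, d) = -45 + 5*(-5)⁴ = -45 + 5*625 = -45 + 3125 = 3080)
L = 3 (L = -6 + (-1 + 4)² = -6 + 3² = -6 + 9 = 3)
f(a) = 7/3 (f(a) = 4/3 + (⅓)*3 = 4/3 + 1 = 7/3)
Z = -4/3 (Z = (-2 + 7/3)*(-4) = (⅓)*(-4) = -4/3 ≈ -1.3333)
14 + H(6, 4)*Z = 14 + 3080*(-4/3) = 14 - 12320/3 = -12278/3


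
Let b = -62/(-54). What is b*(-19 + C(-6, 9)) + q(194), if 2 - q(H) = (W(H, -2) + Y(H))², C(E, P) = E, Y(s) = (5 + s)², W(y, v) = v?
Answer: -42338182348/27 ≈ -1.5681e+9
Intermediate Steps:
b = 31/27 (b = -62*(-1/54) = 31/27 ≈ 1.1481)
q(H) = 2 - (-2 + (5 + H)²)²
b*(-19 + C(-6, 9)) + q(194) = 31*(-19 - 6)/27 + (2 - (-2 + (5 + 194)²)²) = (31/27)*(-25) + (2 - (-2 + 199²)²) = -775/27 + (2 - (-2 + 39601)²) = -775/27 + (2 - 1*39599²) = -775/27 + (2 - 1*1568080801) = -775/27 + (2 - 1568080801) = -775/27 - 1568080799 = -42338182348/27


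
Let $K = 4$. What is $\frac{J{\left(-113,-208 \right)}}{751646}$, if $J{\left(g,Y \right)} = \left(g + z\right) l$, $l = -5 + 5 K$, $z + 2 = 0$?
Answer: $- \frac{1725}{751646} \approx -0.002295$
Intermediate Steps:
$z = -2$ ($z = -2 + 0 = -2$)
$l = 15$ ($l = -5 + 5 \cdot 4 = -5 + 20 = 15$)
$J{\left(g,Y \right)} = -30 + 15 g$ ($J{\left(g,Y \right)} = \left(g - 2\right) 15 = \left(-2 + g\right) 15 = -30 + 15 g$)
$\frac{J{\left(-113,-208 \right)}}{751646} = \frac{-30 + 15 \left(-113\right)}{751646} = \left(-30 - 1695\right) \frac{1}{751646} = \left(-1725\right) \frac{1}{751646} = - \frac{1725}{751646}$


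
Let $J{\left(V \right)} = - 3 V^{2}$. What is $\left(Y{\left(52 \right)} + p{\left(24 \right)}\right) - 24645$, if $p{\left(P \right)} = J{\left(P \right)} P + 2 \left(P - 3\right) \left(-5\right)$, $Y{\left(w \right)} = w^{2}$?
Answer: $-63623$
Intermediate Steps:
$p{\left(P \right)} = 30 - 10 P - 3 P^{3}$ ($p{\left(P \right)} = - 3 P^{2} P + 2 \left(P - 3\right) \left(-5\right) = - 3 P^{3} + 2 \left(-3 + P\right) \left(-5\right) = - 3 P^{3} + \left(-6 + 2 P\right) \left(-5\right) = - 3 P^{3} - \left(-30 + 10 P\right) = 30 - 10 P - 3 P^{3}$)
$\left(Y{\left(52 \right)} + p{\left(24 \right)}\right) - 24645 = \left(52^{2} - \left(210 + 41472\right)\right) - 24645 = \left(2704 - 41682\right) - 24645 = -38978 - 24645 = -63623$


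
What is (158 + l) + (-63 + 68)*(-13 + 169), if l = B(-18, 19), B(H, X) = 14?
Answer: 952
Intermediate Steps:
l = 14
(158 + l) + (-63 + 68)*(-13 + 169) = (158 + 14) + (-63 + 68)*(-13 + 169) = 172 + 5*156 = 172 + 780 = 952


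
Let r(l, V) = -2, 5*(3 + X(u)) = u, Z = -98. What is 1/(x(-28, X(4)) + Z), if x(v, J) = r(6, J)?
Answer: -1/100 ≈ -0.010000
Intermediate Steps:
X(u) = -3 + u/5
x(v, J) = -2
1/(x(-28, X(4)) + Z) = 1/(-2 - 98) = 1/(-100) = -1/100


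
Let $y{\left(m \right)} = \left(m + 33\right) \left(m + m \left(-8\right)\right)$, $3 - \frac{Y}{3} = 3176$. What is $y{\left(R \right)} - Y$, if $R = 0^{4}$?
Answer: $9519$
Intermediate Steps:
$Y = -9519$ ($Y = 9 - 9528 = -9519$)
$R = 0$
$y{\left(m \right)} = - 7 m \left(33 + m\right)$ ($y{\left(m \right)} = \left(33 + m\right) \left(m - 8 m\right) = \left(33 + m\right) \left(- 7 m\right) = - 7 m \left(33 + m\right)$)
$y{\left(R \right)} - Y = \left(-7\right) 0 \left(33 + 0\right) - -9519 = \left(-7\right) 0 \cdot 33 + 9519 = 0 + 9519 = 9519$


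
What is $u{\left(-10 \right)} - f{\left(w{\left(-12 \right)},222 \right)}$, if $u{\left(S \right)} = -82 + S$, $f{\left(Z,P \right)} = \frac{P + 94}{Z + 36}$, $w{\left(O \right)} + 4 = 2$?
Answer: $- \frac{1722}{17} \approx -101.29$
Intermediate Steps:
$w{\left(O \right)} = -2$ ($w{\left(O \right)} = -4 + 2 = -2$)
$f{\left(Z,P \right)} = \frac{94 + P}{36 + Z}$
$u{\left(-10 \right)} - f{\left(w{\left(-12 \right)},222 \right)} = \left(-82 - 10\right) - \frac{94 + 222}{36 - 2} = -92 - \frac{1}{34} \cdot 316 = -92 - \frac{158}{17} = - \frac{1722}{17}$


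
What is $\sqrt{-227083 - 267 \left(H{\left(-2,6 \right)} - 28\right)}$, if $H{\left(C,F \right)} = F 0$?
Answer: $i \sqrt{219607} \approx 468.62 i$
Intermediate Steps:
$H{\left(C,F \right)} = 0$
$\sqrt{-227083 - 267 \left(H{\left(-2,6 \right)} - 28\right)} = \sqrt{-227083 - 267 \left(0 - 28\right)} = \sqrt{-227083 - -7476} = \sqrt{-227083 + 7476} = \sqrt{-219607} = i \sqrt{219607}$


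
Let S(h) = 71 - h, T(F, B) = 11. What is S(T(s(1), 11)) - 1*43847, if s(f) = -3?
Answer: -43787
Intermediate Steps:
S(T(s(1), 11)) - 1*43847 = (71 - 1*11) - 1*43847 = (71 - 11) - 43847 = 60 - 43847 = -43787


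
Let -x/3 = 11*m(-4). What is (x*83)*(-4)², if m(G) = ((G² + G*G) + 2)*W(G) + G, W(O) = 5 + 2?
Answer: -10254816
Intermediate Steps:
W(O) = 7
m(G) = 14 + G + 14*G² (m(G) = ((G² + G*G) + 2)*7 + G = ((G² + G²) + 2)*7 + G = (2*G² + 2)*7 + G = (2 + 2*G²)*7 + G = (14 + 14*G²) + G = 14 + G + 14*G²)
x = -7722 (x = -33*(14 - 4 + 14*(-4)²) = -33*(14 - 4 + 14*16) = -33*(14 - 4 + 224) = -33*234 = -3*2574 = -7722)
(x*83)*(-4)² = -7722*83*(-4)² = -640926*16 = -10254816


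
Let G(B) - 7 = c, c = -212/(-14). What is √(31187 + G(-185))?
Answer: 4*√95578/7 ≈ 176.66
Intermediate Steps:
c = 106/7 (c = -212*(-1/14) = 106/7 ≈ 15.143)
G(B) = 155/7 (G(B) = 7 + 106/7 = 155/7)
√(31187 + G(-185)) = √(31187 + 155/7) = √(218464/7) = 4*√95578/7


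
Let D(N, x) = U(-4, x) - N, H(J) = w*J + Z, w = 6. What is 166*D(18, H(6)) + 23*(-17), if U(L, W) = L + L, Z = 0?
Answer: -4707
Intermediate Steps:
U(L, W) = 2*L
H(J) = 6*J (H(J) = 6*J + 0 = 6*J)
D(N, x) = -8 - N (D(N, x) = 2*(-4) - N = -8 - N)
166*D(18, H(6)) + 23*(-17) = 166*(-8 - 1*18) + 23*(-17) = 166*(-8 - 18) - 391 = 166*(-26) - 391 = -4316 - 391 = -4707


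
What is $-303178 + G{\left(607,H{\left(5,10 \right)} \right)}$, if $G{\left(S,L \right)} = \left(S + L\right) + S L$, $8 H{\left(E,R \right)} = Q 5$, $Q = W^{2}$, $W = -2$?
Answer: $-301051$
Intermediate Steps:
$Q = 4$ ($Q = \left(-2\right)^{2} = 4$)
$H{\left(E,R \right)} = \frac{5}{2}$ ($H{\left(E,R \right)} = \frac{4 \cdot 5}{8} = \frac{1}{8} \cdot 20 = \frac{5}{2}$)
$G{\left(S,L \right)} = L + S + L S$ ($G{\left(S,L \right)} = \left(L + S\right) + L S = L + S + L S$)
$-303178 + G{\left(607,H{\left(5,10 \right)} \right)} = -303178 + \left(\frac{5}{2} + 607 + \frac{5}{2} \cdot 607\right) = -303178 + \left(\frac{5}{2} + 607 + \frac{3035}{2}\right) = -303178 + 2127 = -301051$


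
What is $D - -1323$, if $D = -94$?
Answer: $1229$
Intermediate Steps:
$D - -1323 = -94 - -1323 = -94 + 1323 = 1229$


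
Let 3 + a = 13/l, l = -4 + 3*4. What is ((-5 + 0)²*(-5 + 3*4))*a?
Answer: -1925/8 ≈ -240.63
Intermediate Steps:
l = 8 (l = -4 + 12 = 8)
a = -11/8 (a = -3 + 13/8 = -11/8 ≈ -1.3750)
((-5 + 0)²*(-5 + 3*4))*a = ((-5 + 0)²*(-5 + 3*4))*(-11/8) = ((-5)²*(-5 + 12))*(-11/8) = (25*7)*(-11/8) = 175*(-11/8) = -1925/8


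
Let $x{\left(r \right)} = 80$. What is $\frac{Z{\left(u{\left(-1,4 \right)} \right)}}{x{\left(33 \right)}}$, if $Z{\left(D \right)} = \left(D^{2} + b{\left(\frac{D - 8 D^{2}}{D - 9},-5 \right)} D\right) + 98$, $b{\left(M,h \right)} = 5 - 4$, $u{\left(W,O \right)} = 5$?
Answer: $\frac{8}{5} \approx 1.6$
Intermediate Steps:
$b{\left(M,h \right)} = 1$ ($b{\left(M,h \right)} = 5 - 4 = 1$)
$Z{\left(D \right)} = 98 + D + D^{2}$ ($Z{\left(D \right)} = \left(D^{2} + 1 D\right) + 98 = \left(D^{2} + D\right) + 98 = \left(D + D^{2}\right) + 98 = 98 + D + D^{2}$)
$\frac{Z{\left(u{\left(-1,4 \right)} \right)}}{x{\left(33 \right)}} = \frac{98 + 5 + 5^{2}}{80} = \left(98 + 5 + 25\right) \frac{1}{80} = 128 \cdot \frac{1}{80} = \frac{8}{5}$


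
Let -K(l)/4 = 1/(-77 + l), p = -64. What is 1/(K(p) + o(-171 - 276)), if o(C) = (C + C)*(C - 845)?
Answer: 141/162861772 ≈ 8.6576e-7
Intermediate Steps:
o(C) = 2*C*(-845 + C) (o(C) = (2*C)*(-845 + C) = 2*C*(-845 + C))
K(l) = -4/(-77 + l)
1/(K(p) + o(-171 - 276)) = 1/(-4/(-77 - 64) + 2*(-171 - 276)*(-845 + (-171 - 276))) = 1/(-4/(-141) + 2*(-447)*(-845 - 447)) = 1/(-4*(-1/141) + 2*(-447)*(-1292)) = 1/(4/141 + 1155048) = 1/(162861772/141) = 141/162861772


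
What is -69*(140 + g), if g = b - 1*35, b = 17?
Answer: -8418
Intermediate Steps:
g = -18 (g = 17 - 1*35 = 17 - 35 = -18)
-69*(140 + g) = -69*(140 - 18) = -69*122 = -8418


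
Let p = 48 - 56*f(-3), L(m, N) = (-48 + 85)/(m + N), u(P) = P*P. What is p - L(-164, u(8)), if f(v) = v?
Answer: 21637/100 ≈ 216.37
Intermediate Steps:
u(P) = P²
L(m, N) = 37/(N + m)
p = 216 (p = 48 - 56*(-3) = 48 + 168 = 216)
p - L(-164, u(8)) = 216 - 37/(8² - 164) = 216 - 37/(64 - 164) = 216 - 37/(-100) = 216 - 37*(-1)/100 = 216 - 1*(-37/100) = 216 + 37/100 = 21637/100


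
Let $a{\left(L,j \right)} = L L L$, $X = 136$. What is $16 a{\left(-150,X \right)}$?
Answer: $-54000000$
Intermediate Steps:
$a{\left(L,j \right)} = L^{3}$ ($a{\left(L,j \right)} = L^{2} L = L^{3}$)
$16 a{\left(-150,X \right)} = 16 \left(-150\right)^{3} = 16 \left(-3375000\right) = -54000000$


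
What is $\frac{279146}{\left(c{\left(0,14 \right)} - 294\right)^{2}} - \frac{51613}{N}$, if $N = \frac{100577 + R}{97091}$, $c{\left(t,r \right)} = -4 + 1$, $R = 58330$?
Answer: $- \frac{147328286209075}{4672342521} \approx -31532.0$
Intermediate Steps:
$c{\left(t,r \right)} = -3$
$N = \frac{158907}{97091}$ ($N = \frac{100577 + 58330}{97091} = 158907 \cdot \frac{1}{97091} = \frac{158907}{97091} \approx 1.6367$)
$\frac{279146}{\left(c{\left(0,14 \right)} - 294\right)^{2}} - \frac{51613}{N} = \frac{279146}{\left(-3 - 294\right)^{2}} - \frac{51613}{\frac{158907}{97091}} = \frac{279146}{\left(-297\right)^{2}} - \frac{5011157783}{158907} = \frac{279146}{88209} - \frac{5011157783}{158907} = - \frac{147328286209075}{4672342521}$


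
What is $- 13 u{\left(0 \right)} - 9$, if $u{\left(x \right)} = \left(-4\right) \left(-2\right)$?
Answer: $-113$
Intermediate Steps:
$u{\left(x \right)} = 8$
$- 13 u{\left(0 \right)} - 9 = \left(-13\right) 8 - 9 = -104 - 9 = -113$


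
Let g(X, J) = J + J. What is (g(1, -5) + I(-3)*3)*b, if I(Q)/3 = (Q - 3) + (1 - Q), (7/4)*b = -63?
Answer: 1008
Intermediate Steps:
b = -36 (b = (4/7)*(-63) = -36)
g(X, J) = 2*J
I(Q) = -6 (I(Q) = 3*((Q - 3) + (1 - Q)) = 3*((-3 + Q) + (1 - Q)) = 3*(-2) = -6)
(g(1, -5) + I(-3)*3)*b = (2*(-5) - 6*3)*(-36) = (-10 - 18)*(-36) = -28*(-36) = 1008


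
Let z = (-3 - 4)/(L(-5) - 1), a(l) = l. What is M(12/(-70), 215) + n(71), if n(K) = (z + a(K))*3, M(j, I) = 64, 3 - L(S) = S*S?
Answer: 6392/23 ≈ 277.91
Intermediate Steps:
L(S) = 3 - S² (L(S) = 3 - S*S = 3 - S²)
z = 7/23 (z = (-3 - 4)/((3 - 1*(-5)²) - 1) = -7/((3 - 1*25) - 1) = -7/((3 - 25) - 1) = -7/(-22 - 1) = -7/(-23) = -7*(-1/23) = 7/23 ≈ 0.30435)
n(K) = 21/23 + 3*K (n(K) = (7/23 + K)*3 = 21/23 + 3*K)
M(12/(-70), 215) + n(71) = 64 + (21/23 + 3*71) = 64 + (21/23 + 213) = 64 + 4920/23 = 6392/23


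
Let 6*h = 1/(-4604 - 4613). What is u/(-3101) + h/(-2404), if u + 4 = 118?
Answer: -15155841811/412265570808 ≈ -0.036762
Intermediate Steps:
u = 114 (u = -4 + 118 = 114)
h = -1/55302 (h = 1/(6*(-4604 - 4613)) = (⅙)/(-9217) = (⅙)*(-1/9217) = -1/55302 ≈ -1.8083e-5)
u/(-3101) + h/(-2404) = 114/(-3101) - 1/55302/(-2404) = 114*(-1/3101) - 1/55302*(-1/2404) = -114/3101 + 1/132946008 = -15155841811/412265570808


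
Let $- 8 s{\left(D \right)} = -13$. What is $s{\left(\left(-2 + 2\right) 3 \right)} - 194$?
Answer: $- \frac{1539}{8} \approx -192.38$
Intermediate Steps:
$s{\left(D \right)} = \frac{13}{8}$ ($s{\left(D \right)} = \left(- \frac{1}{8}\right) \left(-13\right) = \frac{13}{8}$)
$s{\left(\left(-2 + 2\right) 3 \right)} - 194 = \frac{13}{8} - 194 = - \frac{1539}{8}$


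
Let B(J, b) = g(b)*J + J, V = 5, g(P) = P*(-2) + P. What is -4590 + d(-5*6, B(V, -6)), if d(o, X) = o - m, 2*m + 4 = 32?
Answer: -4634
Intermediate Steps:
m = 14 (m = -2 + (½)*32 = -2 + 16 = 14)
g(P) = -P (g(P) = -2*P + P = -P)
B(J, b) = J - J*b (B(J, b) = (-b)*J + J = -J*b + J = J - J*b)
d(o, X) = -14 + o (d(o, X) = o - 1*14 = o - 14 = -14 + o)
-4590 + d(-5*6, B(V, -6)) = -4590 + (-14 - 5*6) = -4590 + (-14 - 30) = -4590 - 44 = -4634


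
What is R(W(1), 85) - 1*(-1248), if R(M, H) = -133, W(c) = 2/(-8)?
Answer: 1115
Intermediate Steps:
W(c) = -¼ (W(c) = 2*(-⅛) = -¼)
R(W(1), 85) - 1*(-1248) = -133 - 1*(-1248) = -133 + 1248 = 1115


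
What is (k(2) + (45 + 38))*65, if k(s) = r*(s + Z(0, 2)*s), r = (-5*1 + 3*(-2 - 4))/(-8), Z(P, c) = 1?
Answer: 12285/2 ≈ 6142.5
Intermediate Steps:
r = 23/8 (r = (-5 + 3*(-6))*(-⅛) = (-5 - 18)*(-⅛) = -23*(-⅛) = 23/8 ≈ 2.8750)
k(s) = 23*s/4 (k(s) = 23*(s + 1*s)/8 = 23*(s + s)/8 = 23*(2*s)/8 = 23*s/4)
(k(2) + (45 + 38))*65 = ((23/4)*2 + (45 + 38))*65 = (23/2 + 83)*65 = (189/2)*65 = 12285/2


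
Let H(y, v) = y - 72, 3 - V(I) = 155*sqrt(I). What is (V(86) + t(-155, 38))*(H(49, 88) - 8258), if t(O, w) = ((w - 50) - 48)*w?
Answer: 18855837 + 1283555*sqrt(86) ≈ 3.0759e+7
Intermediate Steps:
V(I) = 3 - 155*sqrt(I)
H(y, v) = -72 + y
t(O, w) = w*(-98 + w) (t(O, w) = ((-50 + w) - 48)*w = (-98 + w)*w = w*(-98 + w))
(V(86) + t(-155, 38))*(H(49, 88) - 8258) = ((3 - 155*sqrt(86)) + 38*(-98 + 38))*((-72 + 49) - 8258) = ((3 - 155*sqrt(86)) + 38*(-60))*(-23 - 8258) = ((3 - 155*sqrt(86)) - 2280)*(-8281) = (-2277 - 155*sqrt(86))*(-8281) = 18855837 + 1283555*sqrt(86)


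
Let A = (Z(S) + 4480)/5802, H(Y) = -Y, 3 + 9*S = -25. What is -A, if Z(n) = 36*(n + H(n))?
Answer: -2240/2901 ≈ -0.77215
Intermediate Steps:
S = -28/9 (S = -⅓ + (⅑)*(-25) = -⅓ - 25/9 = -28/9 ≈ -3.1111)
Z(n) = 0 (Z(n) = 36*(n - n) = 36*0 = 0)
A = 2240/2901 (A = (0 + 4480)/5802 = 4480*(1/5802) = 2240/2901 ≈ 0.77215)
-A = -1*2240/2901 = -2240/2901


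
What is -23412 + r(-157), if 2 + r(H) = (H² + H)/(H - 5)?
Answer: -636260/27 ≈ -23565.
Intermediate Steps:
r(H) = -2 + (H + H²)/(-5 + H) (r(H) = -2 + (H² + H)/(H - 5) = -2 + (H + H²)/(-5 + H))
-23412 + r(-157) = -23412 + (10 + (-157)² - 1*(-157))/(-5 - 157) = -23412 + (10 + 24649 + 157)/(-162) = -23412 - 1/162*24816 = -23412 - 4136/27 = -636260/27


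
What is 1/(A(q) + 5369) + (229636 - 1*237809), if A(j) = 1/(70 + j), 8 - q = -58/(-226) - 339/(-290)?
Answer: -110112336479958/13472695337 ≈ -8173.0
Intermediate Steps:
q = 215443/32770 (q = 8 - (-58/(-226) - 339/(-290)) = 8 - (-58*(-1/226) - 339*(-1/290)) = 8 - (29/113 + 339/290) = 8 - 1*46717/32770 = 8 - 46717/32770 = 215443/32770 ≈ 6.5744)
1/(A(q) + 5369) + (229636 - 1*237809) = 1/(1/(70 + 215443/32770) + 5369) + (229636 - 1*237809) = 1/(1/(2509343/32770) + 5369) + (229636 - 237809) = 1/(32770/2509343 + 5369) - 8173 = 1/(13472695337/2509343) - 8173 = 2509343/13472695337 - 8173 = -110112336479958/13472695337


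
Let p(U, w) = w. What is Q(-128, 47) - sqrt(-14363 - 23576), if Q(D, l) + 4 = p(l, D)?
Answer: -132 - I*sqrt(37939) ≈ -132.0 - 194.78*I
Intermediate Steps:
Q(D, l) = -4 + D
Q(-128, 47) - sqrt(-14363 - 23576) = (-4 - 128) - sqrt(-14363 - 23576) = -132 - sqrt(-37939) = -132 - I*sqrt(37939)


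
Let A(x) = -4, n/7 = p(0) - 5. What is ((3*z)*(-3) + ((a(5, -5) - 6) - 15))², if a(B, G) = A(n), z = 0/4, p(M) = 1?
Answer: 625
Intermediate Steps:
z = 0 (z = 0*(¼) = 0)
n = -28 (n = 7*(1 - 5) = 7*(-4) = -28)
a(B, G) = -4
((3*z)*(-3) + ((a(5, -5) - 6) - 15))² = ((3*0)*(-3) + ((-4 - 6) - 15))² = (0*(-3) + (-10 - 15))² = (0 - 25)² = (-25)² = 625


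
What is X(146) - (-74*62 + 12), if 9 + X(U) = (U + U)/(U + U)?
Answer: 4568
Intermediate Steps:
X(U) = -8 (X(U) = -9 + (U + U)/(U + U) = -9 + (2*U)/((2*U)) = -9 + (2*U)*(1/(2*U)) = -9 + 1 = -8)
X(146) - (-74*62 + 12) = -8 - (-74*62 + 12) = -8 - (-4588 + 12) = -8 - 1*(-4576) = -8 + 4576 = 4568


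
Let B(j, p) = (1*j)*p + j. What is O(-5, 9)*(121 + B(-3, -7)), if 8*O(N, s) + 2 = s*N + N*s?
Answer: -3197/2 ≈ -1598.5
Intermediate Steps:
O(N, s) = -1/4 + N*s/4 (O(N, s) = -1/4 + (s*N + N*s)/8 = -1/4 + (N*s + N*s)/8 = -1/4 + (2*N*s)/8 = -1/4 + N*s/4)
B(j, p) = j + j*p (B(j, p) = j*p + j = j + j*p)
O(-5, 9)*(121 + B(-3, -7)) = (-1/4 + (1/4)*(-5)*9)*(121 - 3*(1 - 7)) = (-1/4 - 45/4)*(121 - 3*(-6)) = -23*(121 + 18)/2 = -23/2*139 = -3197/2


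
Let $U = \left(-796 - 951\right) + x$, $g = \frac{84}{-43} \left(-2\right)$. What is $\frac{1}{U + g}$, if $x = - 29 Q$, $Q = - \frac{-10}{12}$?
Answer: $- \frac{258}{455953} \approx -0.00056585$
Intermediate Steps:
$Q = \frac{5}{6}$ ($Q = - \frac{-10}{12} = \left(-1\right) \left(- \frac{5}{6}\right) = \frac{5}{6} \approx 0.83333$)
$x = - \frac{145}{6}$ ($x = \left(-29\right) \frac{5}{6} = - \frac{145}{6} \approx -24.167$)
$g = \frac{168}{43}$ ($g = 84 \left(- \frac{1}{43}\right) \left(-2\right) = \left(- \frac{84}{43}\right) \left(-2\right) = \frac{168}{43} \approx 3.907$)
$U = - \frac{10627}{6}$ ($U = \left(-796 - 951\right) - \frac{145}{6} = -1747 - \frac{145}{6} = - \frac{10627}{6} \approx -1771.2$)
$\frac{1}{U + g} = \frac{1}{- \frac{10627}{6} + \frac{168}{43}} = \frac{1}{- \frac{455953}{258}} = - \frac{258}{455953}$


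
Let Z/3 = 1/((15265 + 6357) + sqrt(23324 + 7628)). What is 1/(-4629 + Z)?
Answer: -721321513454/3338997185690331 + 2*sqrt(7738)/3338997185690331 ≈ -0.00021603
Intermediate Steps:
Z = 3/(21622 + 2*sqrt(7738)) (Z = 3/((15265 + 6357) + sqrt(23324 + 7628)) = 3/(21622 + sqrt(30952)) = 3/(21622 + 2*sqrt(7738)) ≈ 0.00013763)
1/(-4629 + Z) = 1/(-4629 + (10811/77913322 - sqrt(7738)/77913322)) = 1/(-360660756727/77913322 - sqrt(7738)/77913322)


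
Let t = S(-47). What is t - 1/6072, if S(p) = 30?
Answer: 182159/6072 ≈ 30.000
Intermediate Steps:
t = 30
t - 1/6072 = 30 - 1/6072 = 182159/6072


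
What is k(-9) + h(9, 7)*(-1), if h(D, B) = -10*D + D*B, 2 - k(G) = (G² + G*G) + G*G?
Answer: -214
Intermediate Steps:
k(G) = 2 - 3*G² (k(G) = 2 - ((G² + G*G) + G*G) = 2 - ((G² + G²) + G²) = 2 - (2*G² + G²) = 2 - 3*G²)
h(D, B) = -10*D + B*D
k(-9) + h(9, 7)*(-1) = (2 - 3*(-9)²) + (9*(-10 + 7))*(-1) = (2 - 3*81) + (9*(-3))*(-1) = (2 - 243) - 27*(-1) = -241 + 27 = -214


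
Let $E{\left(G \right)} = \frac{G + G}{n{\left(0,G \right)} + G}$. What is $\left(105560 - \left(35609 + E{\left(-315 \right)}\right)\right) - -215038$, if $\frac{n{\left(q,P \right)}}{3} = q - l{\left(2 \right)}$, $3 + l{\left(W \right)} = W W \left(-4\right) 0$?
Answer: $\frac{4844778}{17} \approx 2.8499 \cdot 10^{5}$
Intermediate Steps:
$l{\left(W \right)} = -3$ ($l{\left(W \right)} = -3 + W W \left(-4\right) 0 = -3 + W \left(- 4 W\right) 0 = -3 + - 4 W^{2} \cdot 0 = -3 + 0 = -3$)
$n{\left(q,P \right)} = 9 + 3 q$ ($n{\left(q,P \right)} = 3 \left(q - -3\right) = 3 \left(q + 3\right) = 3 \left(3 + q\right) = 9 + 3 q$)
$E{\left(G \right)} = \frac{2 G}{9 + G}$ ($E{\left(G \right)} = \frac{G + G}{\left(9 + 3 \cdot 0\right) + G} = \frac{2 G}{\left(9 + 0\right) + G} = \frac{2 G}{9 + G}$)
$\left(105560 - \left(35609 + E{\left(-315 \right)}\right)\right) - -215038 = \left(105560 - \left(35609 + 2 \left(-315\right) \frac{1}{9 - 315}\right)\right) - -215038 = \left(105560 - \left(35609 + 2 \left(-315\right) \frac{1}{-306}\right)\right) + \left(-9447 + 224485\right) = \left(105560 - \left(35609 + 2 \left(-315\right) \left(- \frac{1}{306}\right)\right)\right) + 215038 = \left(105560 - \left(35609 + \frac{35}{17}\right)\right) + 215038 = \left(105560 - \frac{605388}{17}\right) + 215038 = \frac{1189132}{17} + 215038 = \frac{4844778}{17}$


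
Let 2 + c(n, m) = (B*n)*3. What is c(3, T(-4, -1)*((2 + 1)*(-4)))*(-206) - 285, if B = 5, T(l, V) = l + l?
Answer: -9143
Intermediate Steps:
T(l, V) = 2*l
c(n, m) = -2 + 15*n (c(n, m) = -2 + (5*n)*3 = -2 + 15*n)
c(3, T(-4, -1)*((2 + 1)*(-4)))*(-206) - 285 = (-2 + 15*3)*(-206) - 285 = (-2 + 45)*(-206) - 285 = 43*(-206) - 285 = -8858 - 285 = -9143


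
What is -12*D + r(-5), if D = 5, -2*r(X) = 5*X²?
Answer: -245/2 ≈ -122.50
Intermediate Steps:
r(X) = -5*X²/2
-12*D + r(-5) = -12*5 - 5/2*(-5)² = -60 - 5/2*25 = -60 - 125/2 = -245/2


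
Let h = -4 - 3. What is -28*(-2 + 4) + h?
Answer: -63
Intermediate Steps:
h = -7
-28*(-2 + 4) + h = -28*(-2 + 4) - 7 = -28*2 - 7 = -14*4 - 7 = -56 - 7 = -63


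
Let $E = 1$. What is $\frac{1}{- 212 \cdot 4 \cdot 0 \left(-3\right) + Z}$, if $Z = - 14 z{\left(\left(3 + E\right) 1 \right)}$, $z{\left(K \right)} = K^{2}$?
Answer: $- \frac{1}{224} \approx -0.0044643$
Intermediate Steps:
$Z = -224$ ($Z = - 14 \left(\left(3 + 1\right) 1\right)^{2} = - 14 \left(4 \cdot 1\right)^{2} = - 14 \cdot 4^{2} = \left(-14\right) 16 = -224$)
$\frac{1}{- 212 \cdot 4 \cdot 0 \left(-3\right) + Z} = \frac{1}{- 212 \cdot 4 \cdot 0 \left(-3\right) - 224} = \frac{1}{- 212 \cdot 0 \left(-3\right) - 224} = \frac{1}{\left(-212\right) 0 - 224} = \frac{1}{0 - 224} = \frac{1}{-224} = - \frac{1}{224}$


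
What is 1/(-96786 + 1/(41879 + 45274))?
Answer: -87153/8435190257 ≈ -1.0332e-5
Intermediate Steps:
1/(-96786 + 1/(41879 + 45274)) = 1/(-96786 + 1/87153) = 1/(-8435190257/87153) = -87153/8435190257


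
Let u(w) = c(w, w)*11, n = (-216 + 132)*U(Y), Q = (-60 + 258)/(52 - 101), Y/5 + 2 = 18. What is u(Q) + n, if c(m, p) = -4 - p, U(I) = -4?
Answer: 16486/49 ≈ 336.45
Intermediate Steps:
Y = 80 (Y = -10 + 5*18 = -10 + 90 = 80)
Q = -198/49 (Q = 198/(-49) = 198*(-1/49) = -198/49 ≈ -4.0408)
n = 336 (n = (-216 + 132)*(-4) = -84*(-4) = 336)
u(w) = -44 - 11*w (u(w) = (-4 - w)*11 = -44 - 11*w)
u(Q) + n = (-44 - 11*(-198/49)) + 336 = (-44 + 2178/49) + 336 = 22/49 + 336 = 16486/49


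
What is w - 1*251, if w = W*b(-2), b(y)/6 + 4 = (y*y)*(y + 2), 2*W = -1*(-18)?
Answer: -467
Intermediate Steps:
W = 9 (W = (-1*(-18))/2 = (1/2)*18 = 9)
b(y) = -24 + 6*y**2*(2 + y) (b(y) = -24 + 6*((y*y)*(y + 2)) = -24 + 6*(y**2*(2 + y)) = -24 + 6*y**2*(2 + y))
w = -216 (w = 9*(-24 + 6*(-2)**3 + 12*(-2)**2) = 9*(-24 + 6*(-8) + 12*4) = 9*(-24 - 48 + 48) = 9*(-24) = -216)
w - 1*251 = -216 - 1*251 = -216 - 251 = -467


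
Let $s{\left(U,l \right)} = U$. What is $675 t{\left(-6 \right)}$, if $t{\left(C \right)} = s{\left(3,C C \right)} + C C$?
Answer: $26325$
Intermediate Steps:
$t{\left(C \right)} = 3 + C^{2}$ ($t{\left(C \right)} = 3 + C C = 3 + C^{2}$)
$675 t{\left(-6 \right)} = 675 \left(3 + \left(-6\right)^{2}\right) = 675 \left(3 + 36\right) = 675 \cdot 39 = 26325$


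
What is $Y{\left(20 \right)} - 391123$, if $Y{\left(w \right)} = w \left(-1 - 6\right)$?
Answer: $-391263$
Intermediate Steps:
$Y{\left(w \right)} = - 7 w$ ($Y{\left(w \right)} = w \left(-7\right) = - 7 w$)
$Y{\left(20 \right)} - 391123 = \left(-7\right) 20 - 391123 = -140 - 391123 = -391263$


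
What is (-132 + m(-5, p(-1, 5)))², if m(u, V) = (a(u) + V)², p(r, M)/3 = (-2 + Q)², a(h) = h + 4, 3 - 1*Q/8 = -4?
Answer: 5853761278555129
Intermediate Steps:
Q = 56 (Q = 24 - 8*(-4) = 24 + 32 = 56)
a(h) = 4 + h
p(r, M) = 8748 (p(r, M) = 3*(-2 + 56)² = 3*54² = 3*2916 = 8748)
m(u, V) = (4 + V + u)² (m(u, V) = ((4 + u) + V)² = (4 + V + u)²)
(-132 + m(-5, p(-1, 5)))² = (-132 + (4 + 8748 - 5)²)² = (-132 + 8747²)² = (-132 + 76510009)² = 76509877² = 5853761278555129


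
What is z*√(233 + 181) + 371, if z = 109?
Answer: 371 + 327*√46 ≈ 2588.8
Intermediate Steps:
z*√(233 + 181) + 371 = 109*√(233 + 181) + 371 = 109*√414 + 371 = 109*(3*√46) + 371 = 327*√46 + 371 = 371 + 327*√46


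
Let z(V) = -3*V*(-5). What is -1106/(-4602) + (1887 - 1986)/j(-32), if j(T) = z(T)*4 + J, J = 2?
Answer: 1288453/4413318 ≈ 0.29195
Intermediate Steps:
z(V) = 15*V
j(T) = 2 + 60*T (j(T) = (15*T)*4 + 2 = 60*T + 2 = 2 + 60*T)
-1106/(-4602) + (1887 - 1986)/j(-32) = -1106/(-4602) + (1887 - 1986)/(2 + 60*(-32)) = -1106*(-1/4602) - 99/(2 - 1920) = 553/2301 - 99/(-1918) = 553/2301 - 99*(-1/1918) = 553/2301 + 99/1918 = 1288453/4413318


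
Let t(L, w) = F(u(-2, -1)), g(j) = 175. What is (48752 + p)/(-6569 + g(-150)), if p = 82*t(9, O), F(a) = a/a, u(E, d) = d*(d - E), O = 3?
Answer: -24417/3197 ≈ -7.6375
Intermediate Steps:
F(a) = 1
t(L, w) = 1
p = 82 (p = 82*1 = 82)
(48752 + p)/(-6569 + g(-150)) = (48752 + 82)/(-6569 + 175) = 48834/(-6394) = 48834*(-1/6394) = -24417/3197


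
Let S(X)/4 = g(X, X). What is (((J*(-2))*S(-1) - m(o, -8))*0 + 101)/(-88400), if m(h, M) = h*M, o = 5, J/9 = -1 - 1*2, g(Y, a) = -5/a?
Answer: -101/88400 ≈ -0.0011425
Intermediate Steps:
J = -27 (J = 9*(-1 - 1*2) = 9*(-1 - 2) = 9*(-3) = -27)
S(X) = -20/X (S(X) = 4*(-5/X) = -20/X)
m(h, M) = M*h
(((J*(-2))*S(-1) - m(o, -8))*0 + 101)/(-88400) = (((-27*(-2))*(-20/(-1)) - (-8)*5)*0 + 101)/(-88400) = ((54*(-20*(-1)) - 1*(-40))*0 + 101)*(-1/88400) = ((54*20 + 40)*0 + 101)*(-1/88400) = ((1080 + 40)*0 + 101)*(-1/88400) = (1120*0 + 101)*(-1/88400) = (0 + 101)*(-1/88400) = 101*(-1/88400) = -101/88400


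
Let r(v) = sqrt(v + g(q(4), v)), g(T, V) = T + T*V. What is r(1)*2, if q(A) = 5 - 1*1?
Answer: 6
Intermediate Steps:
q(A) = 4 (q(A) = 5 - 1 = 4)
r(v) = sqrt(4 + 5*v) (r(v) = sqrt(v + 4*(1 + v)) = sqrt(v + (4 + 4*v)) = sqrt(4 + 5*v))
r(1)*2 = sqrt(4 + 5*1)*2 = sqrt(4 + 5)*2 = sqrt(9)*2 = 3*2 = 6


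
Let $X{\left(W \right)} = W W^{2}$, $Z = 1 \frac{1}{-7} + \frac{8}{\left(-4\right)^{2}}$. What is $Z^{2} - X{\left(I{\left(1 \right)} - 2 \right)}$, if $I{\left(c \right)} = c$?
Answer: $\frac{221}{196} \approx 1.1276$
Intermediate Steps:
$Z = \frac{5}{14}$ ($Z = 1 \left(- \frac{1}{7}\right) + \frac{8}{16} = - \frac{1}{7} + 8 \cdot \frac{1}{16} = - \frac{1}{7} + \frac{1}{2} = \frac{5}{14} \approx 0.35714$)
$X{\left(W \right)} = W^{3}$
$Z^{2} - X{\left(I{\left(1 \right)} - 2 \right)} = \left(\frac{5}{14}\right)^{2} - \left(1 - 2\right)^{3} = \frac{25}{196} - \left(-1\right)^{3} = \frac{25}{196} - -1 = \frac{25}{196} + 1 = \frac{221}{196}$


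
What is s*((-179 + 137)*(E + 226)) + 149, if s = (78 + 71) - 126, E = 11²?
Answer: -335053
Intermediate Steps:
E = 121
s = 23 (s = 149 - 126 = 23)
s*((-179 + 137)*(E + 226)) + 149 = 23*((-179 + 137)*(121 + 226)) + 149 = 23*(-42*347) + 149 = 23*(-14574) + 149 = -335202 + 149 = -335053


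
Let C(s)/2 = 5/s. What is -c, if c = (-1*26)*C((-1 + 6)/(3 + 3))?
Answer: 312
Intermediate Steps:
C(s) = 10/s (C(s) = 2*(5/s) = 10/s)
c = -312 (c = (-1*26)*(10/(((-1 + 6)/(3 + 3)))) = -260/(5/6) = -260/(5*(⅙)) = -260/⅚ = -260*6/5 = -26*12 = -312)
-c = -1*(-312) = 312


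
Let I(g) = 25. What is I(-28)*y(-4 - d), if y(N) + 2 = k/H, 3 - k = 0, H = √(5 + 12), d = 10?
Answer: -50 + 75*√17/17 ≈ -31.810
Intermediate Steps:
H = √17 ≈ 4.1231
k = 3 (k = 3 - 1*0 = 3 + 0 = 3)
y(N) = -2 + 3*√17/17 (y(N) = -2 + 3/(√17) = -2 + 3*(√17/17) = -2 + 3*√17/17)
I(-28)*y(-4 - d) = 25*(-2 + 3*√17/17) = -50 + 75*√17/17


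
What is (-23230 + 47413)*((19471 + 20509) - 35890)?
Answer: 98908470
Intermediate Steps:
(-23230 + 47413)*((19471 + 20509) - 35890) = 24183*(39980 - 35890) = 24183*4090 = 98908470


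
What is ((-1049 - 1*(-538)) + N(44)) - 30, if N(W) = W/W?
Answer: -540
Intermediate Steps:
N(W) = 1
((-1049 - 1*(-538)) + N(44)) - 30 = ((-1049 - 1*(-538)) + 1) - 30 = ((-1049 + 538) + 1) - 30 = (-511 + 1) - 30 = -510 - 30 = -540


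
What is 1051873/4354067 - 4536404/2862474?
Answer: -8370423920633/6231701790879 ≈ -1.3432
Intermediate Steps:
1051873/4354067 - 4536404/2862474 = 1051873*(1/4354067) - 4536404*1/2862474 = 1051873/4354067 - 2268202/1431237 = -8370423920633/6231701790879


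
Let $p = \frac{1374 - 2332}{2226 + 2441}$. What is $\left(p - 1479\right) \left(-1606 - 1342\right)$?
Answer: $\frac{20351373548}{4667} \approx 4.3607 \cdot 10^{6}$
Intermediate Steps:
$p = - \frac{958}{4667} \approx -0.20527$
$\left(p - 1479\right) \left(-1606 - 1342\right) = \left(- \frac{958}{4667} - 1479\right) \left(-1606 - 1342\right) = \left(- \frac{6903451}{4667}\right) \left(-2948\right) = \frac{20351373548}{4667}$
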